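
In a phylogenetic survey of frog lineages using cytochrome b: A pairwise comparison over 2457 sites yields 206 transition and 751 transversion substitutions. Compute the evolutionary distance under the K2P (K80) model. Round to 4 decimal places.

0.5568

P = 206/2457 ≈ 0.083842 and Q = 751/2457 ≈ 0.305657.
Under the Kimura two-parameter model, d = −½ ln(1 − 2P − Q) − ¼ ln(1 − 2Q).
1 − 2P − Q = 0.526659, giving −½ ln(0.526659) = 0.320601.
1 − 2Q = 0.388686, giving −¼ ln(0.388686) = 0.236246.
d = 0.320601 + 0.236246 = 0.556847.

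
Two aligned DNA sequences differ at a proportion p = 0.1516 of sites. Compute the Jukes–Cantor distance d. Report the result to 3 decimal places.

d = −(3/4) ln(1 − 4p/3) = −0.75 ln(1 − 0.202133) = −0.75 ln(0.797867)
  = −0.75 × (-0.225813) = 0.169360 substitutions/site.

0.169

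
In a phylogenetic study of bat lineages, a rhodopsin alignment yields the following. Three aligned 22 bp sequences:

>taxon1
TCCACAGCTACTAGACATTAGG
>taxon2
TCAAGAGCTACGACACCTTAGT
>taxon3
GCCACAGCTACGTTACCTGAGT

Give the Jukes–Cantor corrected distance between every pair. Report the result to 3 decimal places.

taxon1–taxon2: 6/22 sites differ → p ≈ 0.272727, d = −0.75 ln(1 − 0.363636) = 0.338988 ≈ 0.339.
taxon1–taxon3: 7/22 sites differ → p ≈ 0.318182, d = −0.75 ln(1 − 0.424243) = 0.414052 ≈ 0.414.
taxon2–taxon3: 6/22 sites differ → p ≈ 0.272727, d = −0.75 ln(1 − 0.363636) = 0.338988 ≈ 0.339.

d(taxon1,taxon2) = 0.339, d(taxon1,taxon3) = 0.414, d(taxon2,taxon3) = 0.339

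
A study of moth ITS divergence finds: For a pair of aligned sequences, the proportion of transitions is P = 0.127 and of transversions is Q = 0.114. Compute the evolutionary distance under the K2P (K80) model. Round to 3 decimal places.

Under the Kimura two-parameter model, d = −½ ln(1 − 2P − Q) − ¼ ln(1 − 2Q).
1 − 2P − Q = 0.632, giving −½ ln(0.632) = 0.229433.
1 − 2Q = 0.772, giving −¼ ln(0.772) = 0.064693.
d = 0.229433 + 0.064693 = 0.294126.

0.294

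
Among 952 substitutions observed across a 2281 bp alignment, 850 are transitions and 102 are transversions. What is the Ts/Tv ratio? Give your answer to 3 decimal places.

8.333

R = 850/102 = 8.333333… ≈ 8.333 (to 3 d.p.).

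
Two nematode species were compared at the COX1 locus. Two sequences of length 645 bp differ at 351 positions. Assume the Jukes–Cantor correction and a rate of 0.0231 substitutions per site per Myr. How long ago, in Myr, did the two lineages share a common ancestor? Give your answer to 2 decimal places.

20.99

p = 351/645 ≈ 0.544186.
d = −(3/4) ln(1 − 4p/3) = −0.75 ln(1 − 0.725581) = −0.75 ln(0.274419)
  = −0.75 × (-1.293099) = 0.969824 substitutions/site.
Under a molecular clock d = 2μt, so t = d/(2μ) = 0.969824 / (2 × 0.0231) = 20.99 Myr.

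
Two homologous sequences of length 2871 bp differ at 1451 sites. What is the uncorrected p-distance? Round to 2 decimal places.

p = 1451/2871 = 0.505398… ≈ 0.51 (to 2 d.p.).

0.51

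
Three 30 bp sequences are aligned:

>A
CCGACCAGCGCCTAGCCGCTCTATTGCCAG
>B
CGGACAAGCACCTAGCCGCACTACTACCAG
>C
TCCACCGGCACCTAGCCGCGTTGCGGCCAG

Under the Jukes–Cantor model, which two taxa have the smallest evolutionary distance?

A and B

A–B: 6/30 differ, p = 0.200, d = 0.233.
A–C: 9/30 differ, p = 0.300, d = 0.383.
B–C: 10/30 differ, p = 0.333, d = 0.441.
The smallest distance is between A and B.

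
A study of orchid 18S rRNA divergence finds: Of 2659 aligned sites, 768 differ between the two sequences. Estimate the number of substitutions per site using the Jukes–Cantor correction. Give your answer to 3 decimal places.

0.365

p = 768/2659 ≈ 0.28883.
d = −(3/4) ln(1 − 4p/3) = −0.75 ln(1 − 0.385107) = −0.75 ln(0.614893)
  = −0.75 × (-0.486307) = 0.364730 substitutions/site.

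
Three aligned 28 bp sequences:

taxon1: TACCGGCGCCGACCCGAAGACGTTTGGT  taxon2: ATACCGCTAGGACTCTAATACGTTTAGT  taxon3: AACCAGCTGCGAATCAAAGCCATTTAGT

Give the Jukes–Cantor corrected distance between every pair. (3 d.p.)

d(taxon1,taxon2) = 0.556, d(taxon1,taxon3) = 0.485, d(taxon2,taxon3) = 0.485

taxon1–taxon2: 11/28 sites differ → p ≈ 0.392857, d = −0.75 ln(1 − 0.523809) = 0.556452 ≈ 0.556.
taxon1–taxon3: 10/28 sites differ → p ≈ 0.357143, d = −0.75 ln(1 − 0.476191) = 0.484971 ≈ 0.485.
taxon2–taxon3: 10/28 sites differ → p ≈ 0.357143, d = −0.75 ln(1 − 0.476191) = 0.484971 ≈ 0.485.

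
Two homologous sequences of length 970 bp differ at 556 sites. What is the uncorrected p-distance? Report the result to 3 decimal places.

0.573

p = 556/970 = 0.573195… ≈ 0.573 (to 3 d.p.).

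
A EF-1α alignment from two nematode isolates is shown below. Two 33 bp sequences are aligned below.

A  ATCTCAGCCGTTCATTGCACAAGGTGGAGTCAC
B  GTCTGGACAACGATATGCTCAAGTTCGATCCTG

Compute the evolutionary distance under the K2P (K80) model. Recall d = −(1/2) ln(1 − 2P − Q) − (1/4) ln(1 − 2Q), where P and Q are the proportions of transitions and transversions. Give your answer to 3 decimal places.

0.974

Of 33 sites, 6 differences are transitions and 12 are transversions, so P = 6/33 ≈ 0.181818 and Q = 12/33 ≈ 0.363636.
Under the Kimura two-parameter model, d = −½ ln(1 − 2P − Q) − ¼ ln(1 − 2Q).
1 − 2P − Q = 0.272728, giving −½ ln(0.272728) = 0.649640.
1 − 2Q = 0.272728, giving −¼ ln(0.272728) = 0.324820.
d = 0.649640 + 0.324820 = 0.974460.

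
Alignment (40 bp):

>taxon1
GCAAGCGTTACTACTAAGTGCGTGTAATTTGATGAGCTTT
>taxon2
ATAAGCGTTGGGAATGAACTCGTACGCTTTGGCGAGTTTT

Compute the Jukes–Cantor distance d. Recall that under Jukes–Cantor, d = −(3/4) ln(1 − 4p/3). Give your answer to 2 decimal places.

The sequences differ at 17 of 40 sites, so p = 17/40 = 0.425.
d = −(3/4) ln(1 − 4p/3) = −0.75 ln(1 − 0.566667) = −0.75 ln(0.433333)
  = −0.75 × (-0.836249) = 0.627187 substitutions/site.

0.63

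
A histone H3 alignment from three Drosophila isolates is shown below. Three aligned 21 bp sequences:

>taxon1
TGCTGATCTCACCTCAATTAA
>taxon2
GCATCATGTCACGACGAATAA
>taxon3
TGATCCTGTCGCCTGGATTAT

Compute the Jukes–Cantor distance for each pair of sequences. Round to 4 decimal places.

d(taxon1,taxon2) = 0.6355, d(taxon1,taxon3) = 0.5319, d(taxon2,taxon3) = 0.6355

taxon1–taxon2: 9/21 sites differ → p ≈ 0.428571, d = −0.75 ln(1 − 0.571428) = 0.635472 ≈ 0.6355.
taxon1–taxon3: 8/21 sites differ → p ≈ 0.380952, d = −0.75 ln(1 − 0.507936) = 0.531860 ≈ 0.5319.
taxon2–taxon3: 9/21 sites differ → p ≈ 0.428571, d = −0.75 ln(1 − 0.571428) = 0.635472 ≈ 0.6355.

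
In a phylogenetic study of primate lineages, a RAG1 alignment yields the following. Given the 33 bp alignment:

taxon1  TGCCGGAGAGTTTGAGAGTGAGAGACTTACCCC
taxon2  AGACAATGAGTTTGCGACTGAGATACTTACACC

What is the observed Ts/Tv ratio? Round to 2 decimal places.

0.29

Transitions are A↔G and C↔T; transversions are all other mismatches.
Transitions: 2. Transversions: 7.
R = 2/7 = 0.285714… ≈ 0.29 (to 2 d.p.).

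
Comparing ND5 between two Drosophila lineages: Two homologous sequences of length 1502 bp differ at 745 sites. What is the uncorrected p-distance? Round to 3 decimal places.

p = 745/1502 = 0.496005… ≈ 0.496 (to 3 d.p.).

0.496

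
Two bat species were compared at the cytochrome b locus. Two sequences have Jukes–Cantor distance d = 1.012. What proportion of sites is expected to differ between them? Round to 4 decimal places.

0.5554

p = (3/4)(1 − e^(−4d/3)) = 0.75 × (1 − e^(-1.349333)) = 0.75 × (1 − 0.259413) = 0.555440.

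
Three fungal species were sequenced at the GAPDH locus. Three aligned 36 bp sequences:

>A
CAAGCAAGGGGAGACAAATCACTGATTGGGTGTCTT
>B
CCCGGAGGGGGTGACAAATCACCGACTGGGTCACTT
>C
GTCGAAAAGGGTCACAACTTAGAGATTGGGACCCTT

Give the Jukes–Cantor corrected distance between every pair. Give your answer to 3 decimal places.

d(A,B) = 0.304, d(A,C) = 0.548, d(B,C) = 0.493

A–B: 9/36 sites differ → p = 0.25, d = −0.75 ln(1 − 0.333333) = 0.304098 ≈ 0.304.
A–C: 14/36 sites differ → p ≈ 0.388889, d = −0.75 ln(1 − 0.518519) = 0.548166 ≈ 0.548.
B–C: 13/36 sites differ → p ≈ 0.361111, d = −0.75 ln(1 − 0.481481) = 0.492584 ≈ 0.493.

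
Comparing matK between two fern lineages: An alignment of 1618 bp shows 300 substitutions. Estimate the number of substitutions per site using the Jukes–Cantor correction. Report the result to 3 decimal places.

p = 300/1618 ≈ 0.185414.
d = −(3/4) ln(1 − 4p/3) = −0.75 ln(1 − 0.247219) = −0.75 ln(0.752781)
  = −0.75 × (-0.283981) = 0.212986 substitutions/site.

0.213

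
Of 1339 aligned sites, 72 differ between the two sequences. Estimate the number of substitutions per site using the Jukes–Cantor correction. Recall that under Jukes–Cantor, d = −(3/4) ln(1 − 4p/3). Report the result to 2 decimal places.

0.06

p = 72/1339 ≈ 0.053771.
d = −(3/4) ln(1 − 4p/3) = −0.75 ln(1 − 0.071695) = −0.75 ln(0.928305)
  = −0.75 × (-0.074395) = 0.055796 substitutions/site.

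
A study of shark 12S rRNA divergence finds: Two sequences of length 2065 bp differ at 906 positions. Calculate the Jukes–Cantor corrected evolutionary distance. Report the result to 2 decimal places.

p = 906/2065 ≈ 0.438741.
d = −(3/4) ln(1 − 4p/3) = −0.75 ln(1 − 0.584988) = −0.75 ln(0.415012)
  = −0.75 × (-0.879448) = 0.659586 substitutions/site.

0.66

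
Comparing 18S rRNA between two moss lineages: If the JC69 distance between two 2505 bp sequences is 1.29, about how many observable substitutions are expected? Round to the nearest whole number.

Invert JC69: p = (3/4)(1 − e^(−4d/3)) = 0.75 × (1 − e^(-1.72)) = 0.75 × (1 − 0.179066) = 0.615701.
Expected differing sites = pL ≈ 0.615701 × 2505 = 1542.331005 ≈ 1542.

1542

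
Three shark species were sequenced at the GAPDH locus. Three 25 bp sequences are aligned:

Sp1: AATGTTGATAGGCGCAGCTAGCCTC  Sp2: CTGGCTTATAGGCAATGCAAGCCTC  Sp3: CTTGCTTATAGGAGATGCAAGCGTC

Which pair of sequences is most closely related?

Sp1–Sp2: 9/25 differ, p = 0.360, d = 0.490.
Sp1–Sp3: 9/25 differ, p = 0.360, d = 0.490.
Sp2–Sp3: 4/25 differ, p = 0.160, d = 0.180.
The smallest distance is between Sp2 and Sp3.

Sp2 and Sp3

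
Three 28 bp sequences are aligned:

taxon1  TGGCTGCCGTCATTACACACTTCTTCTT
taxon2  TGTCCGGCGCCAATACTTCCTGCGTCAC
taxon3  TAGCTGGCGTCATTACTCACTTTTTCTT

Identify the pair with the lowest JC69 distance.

taxon1–taxon2: 12/28 differ, p = 0.429, d = 0.635.
taxon1–taxon3: 4/28 differ, p = 0.143, d = 0.158.
taxon2–taxon3: 12/28 differ, p = 0.429, d = 0.635.
The smallest distance is between taxon1 and taxon3.

taxon1 and taxon3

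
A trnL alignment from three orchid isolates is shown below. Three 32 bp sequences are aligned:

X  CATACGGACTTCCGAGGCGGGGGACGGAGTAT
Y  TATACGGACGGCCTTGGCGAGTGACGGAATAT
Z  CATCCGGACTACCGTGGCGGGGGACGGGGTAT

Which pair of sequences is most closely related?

X and Z

X–Y: 8/32 differ, p = 0.250, d = 0.304.
X–Z: 4/32 differ, p = 0.125, d = 0.137.
Y–Z: 9/32 differ, p = 0.281, d = 0.353.
The smallest distance is between X and Z.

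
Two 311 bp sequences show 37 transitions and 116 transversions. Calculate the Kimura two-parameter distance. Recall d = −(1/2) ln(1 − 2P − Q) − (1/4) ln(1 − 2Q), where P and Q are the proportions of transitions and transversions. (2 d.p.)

P = 37/311 ≈ 0.118971 and Q = 116/311 ≈ 0.37299.
Under the Kimura two-parameter model, d = −½ ln(1 − 2P − Q) − ¼ ln(1 − 2Q).
1 − 2P − Q = 0.389068, giving −½ ln(0.389068) = 0.472001.
1 − 2Q = 0.25402, giving −¼ ln(0.25402) = 0.342586.
d = 0.472001 + 0.342586 = 0.814587.

0.81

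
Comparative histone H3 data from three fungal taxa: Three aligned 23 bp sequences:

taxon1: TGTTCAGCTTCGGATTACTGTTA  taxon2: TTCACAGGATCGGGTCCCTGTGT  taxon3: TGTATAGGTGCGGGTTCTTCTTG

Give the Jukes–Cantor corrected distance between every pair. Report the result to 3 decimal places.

d(taxon1,taxon2) = 0.650, d(taxon1,taxon3) = 0.553, d(taxon2,taxon3) = 0.650

taxon1–taxon2: 10/23 sites differ → p ≈ 0.434783, d = −0.75 ln(1 − 0.579711) = 0.650110 ≈ 0.650.
taxon1–taxon3: 9/23 sites differ → p ≈ 0.391304, d = −0.75 ln(1 − 0.521739) = 0.553199 ≈ 0.553.
taxon2–taxon3: 10/23 sites differ → p ≈ 0.434783, d = −0.75 ln(1 − 0.579711) = 0.650110 ≈ 0.650.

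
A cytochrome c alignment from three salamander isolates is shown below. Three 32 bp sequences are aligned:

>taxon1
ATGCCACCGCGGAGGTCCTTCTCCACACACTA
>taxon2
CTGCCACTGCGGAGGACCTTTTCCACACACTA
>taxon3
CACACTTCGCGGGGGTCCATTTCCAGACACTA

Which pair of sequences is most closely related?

taxon1 and taxon2

taxon1–taxon2: 4/32 differ, p = 0.125, d = 0.137.
taxon1–taxon3: 10/32 differ, p = 0.313, d = 0.404.
taxon2–taxon3: 10/32 differ, p = 0.313, d = 0.404.
The smallest distance is between taxon1 and taxon2.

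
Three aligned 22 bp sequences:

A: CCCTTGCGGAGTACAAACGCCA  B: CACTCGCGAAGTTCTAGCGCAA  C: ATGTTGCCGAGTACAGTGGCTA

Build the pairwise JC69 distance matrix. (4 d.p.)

A–B: 7/22 sites differ → p ≈ 0.318182, d = −0.75 ln(1 − 0.424243) = 0.414052 ≈ 0.4141.
A–C: 8/22 sites differ → p ≈ 0.363636, d = −0.75 ln(1 − 0.484848) = 0.497470 ≈ 0.4975.
B–C: 12/22 sites differ → p ≈ 0.545455, d = −0.75 ln(1 − 0.727273) = 0.974463 ≈ 0.9745.

d(A,B) = 0.4141, d(A,C) = 0.4975, d(B,C) = 0.9745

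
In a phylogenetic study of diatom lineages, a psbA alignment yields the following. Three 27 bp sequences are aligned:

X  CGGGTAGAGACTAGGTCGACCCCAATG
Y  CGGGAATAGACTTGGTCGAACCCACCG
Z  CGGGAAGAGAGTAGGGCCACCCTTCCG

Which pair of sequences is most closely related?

X and Y

X–Y: 6/27 differ, p = 0.222, d = 0.264.
X–Z: 8/27 differ, p = 0.296, d = 0.377.
Y–Z: 8/27 differ, p = 0.296, d = 0.377.
The smallest distance is between X and Y.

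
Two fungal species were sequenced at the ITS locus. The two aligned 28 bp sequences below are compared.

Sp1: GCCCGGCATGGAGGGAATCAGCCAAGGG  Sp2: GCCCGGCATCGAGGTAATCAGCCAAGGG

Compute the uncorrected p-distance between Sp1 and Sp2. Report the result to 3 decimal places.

0.071

The sequences differ at 2 of 28 positions (sites 10, 15).
p = 2/28 = 0.071428… ≈ 0.071 (to 3 d.p.).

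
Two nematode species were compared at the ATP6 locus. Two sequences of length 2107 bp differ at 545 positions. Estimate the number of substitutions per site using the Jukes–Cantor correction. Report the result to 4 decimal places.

p = 545/2107 ≈ 0.258662.
d = −(3/4) ln(1 − 4p/3) = −0.75 ln(1 − 0.344883) = −0.75 ln(0.655117)
  = −0.75 × (-0.422941) = 0.317206 substitutions/site.

0.3172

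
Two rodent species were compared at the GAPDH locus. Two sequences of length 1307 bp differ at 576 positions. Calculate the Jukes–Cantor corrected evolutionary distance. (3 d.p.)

0.664

p = 576/1307 ≈ 0.440704.
d = −(3/4) ln(1 − 4p/3) = −0.75 ln(1 − 0.587605) = −0.75 ln(0.412395)
  = −0.75 × (-0.885774) = 0.664331 substitutions/site.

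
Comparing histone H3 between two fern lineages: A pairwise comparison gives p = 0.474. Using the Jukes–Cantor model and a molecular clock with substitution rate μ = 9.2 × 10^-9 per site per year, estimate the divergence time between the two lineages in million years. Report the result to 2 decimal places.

40.75

d = −(3/4) ln(1 − 4p/3) = −0.75 ln(1 − 0.632) = −0.75 ln(0.368)
  = −0.75 × (-0.999672) = 0.749754 substitutions/site.
Under a molecular clock d = 2μt, so t = d/(2μ) = 0.749754 / (2 × 9.2 × 10^-9) = 40.75 million years.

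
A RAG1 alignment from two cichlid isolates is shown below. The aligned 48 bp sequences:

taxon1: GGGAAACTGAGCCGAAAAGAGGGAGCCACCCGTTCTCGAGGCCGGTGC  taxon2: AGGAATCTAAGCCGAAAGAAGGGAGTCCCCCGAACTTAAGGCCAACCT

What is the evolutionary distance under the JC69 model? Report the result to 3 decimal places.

0.441

The sequences differ at 16 of 48 sites, so p = 16/48 ≈ 0.333333.
d = −(3/4) ln(1 − 4p/3) = −0.75 ln(1 − 0.444444) = −0.75 ln(0.555556)
  = −0.75 × (-0.587786) = 0.440840 substitutions/site.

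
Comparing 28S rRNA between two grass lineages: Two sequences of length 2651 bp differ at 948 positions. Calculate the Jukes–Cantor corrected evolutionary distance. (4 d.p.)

p = 948/2651 ≈ 0.357601.
d = −(3/4) ln(1 − 4p/3) = −0.75 ln(1 − 0.476801) = −0.75 ln(0.523199)
  = −0.75 × (-0.647793) = 0.485845 substitutions/site.

0.4858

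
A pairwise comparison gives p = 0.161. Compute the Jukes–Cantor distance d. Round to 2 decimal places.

d = −(3/4) ln(1 − 4p/3) = −0.75 ln(1 − 0.214667) = −0.75 ln(0.785333)
  = −0.75 × (-0.241647) = 0.181235 substitutions/site.

0.18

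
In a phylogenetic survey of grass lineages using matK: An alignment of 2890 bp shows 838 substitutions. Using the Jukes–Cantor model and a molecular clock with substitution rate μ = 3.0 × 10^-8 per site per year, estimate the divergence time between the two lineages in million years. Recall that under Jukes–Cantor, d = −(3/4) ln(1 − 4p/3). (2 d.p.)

6.11

p = 838/2890 ≈ 0.289965.
d = −(3/4) ln(1 − 4p/3) = −0.75 ln(1 − 0.38662) = −0.75 ln(0.61338)
  = −0.75 × (-0.488771) = 0.366578 substitutions/site.
Under a molecular clock d = 2μt, so t = d/(2μ) = 0.366578 / (2 × 3.0 × 10^-8) = 6.11 million years.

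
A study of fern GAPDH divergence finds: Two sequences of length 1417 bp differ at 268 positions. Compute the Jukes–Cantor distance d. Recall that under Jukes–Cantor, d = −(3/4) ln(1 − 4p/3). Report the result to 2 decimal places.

p = 268/1417 ≈ 0.189132.
d = −(3/4) ln(1 − 4p/3) = −0.75 ln(1 − 0.252176) = −0.75 ln(0.747824)
  = −0.75 × (-0.290588) = 0.217941 substitutions/site.

0.22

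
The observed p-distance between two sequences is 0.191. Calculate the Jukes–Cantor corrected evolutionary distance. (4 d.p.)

d = −(3/4) ln(1 − 4p/3) = −0.75 ln(1 − 0.254667) = −0.75 ln(0.745333)
  = −0.75 × (-0.293924) = 0.220443 substitutions/site.

0.2204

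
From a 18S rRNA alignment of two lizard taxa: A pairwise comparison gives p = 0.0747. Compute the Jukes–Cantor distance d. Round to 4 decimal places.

d = −(3/4) ln(1 − 4p/3) = −0.75 ln(1 − 0.0996) = −0.75 ln(0.9004)
  = −0.75 × (-0.104916) = 0.078687 substitutions/site.

0.0787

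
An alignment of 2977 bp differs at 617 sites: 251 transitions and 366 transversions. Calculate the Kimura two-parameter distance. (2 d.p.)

P = 251/2977 ≈ 0.084313 and Q = 366/2977 ≈ 0.122943.
Under the Kimura two-parameter model, d = −½ ln(1 − 2P − Q) − ¼ ln(1 − 2Q).
1 − 2P − Q = 0.708431, giving −½ ln(0.708431) = 0.172351.
1 − 2Q = 0.754114, giving −¼ ln(0.754114) = 0.070553.
d = 0.172351 + 0.070553 = 0.242904.

0.24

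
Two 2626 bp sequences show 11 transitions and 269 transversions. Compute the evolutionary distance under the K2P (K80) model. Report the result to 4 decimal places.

P = 11/2626 ≈ 0.004189 and Q = 269/2626 ≈ 0.102437.
Under the Kimura two-parameter model, d = −½ ln(1 − 2P − Q) − ¼ ln(1 − 2Q).
1 − 2P − Q = 0.889185, giving −½ ln(0.889185) = 0.058725.
1 − 2Q = 0.795126, giving −¼ ln(0.795126) = 0.057314.
d = 0.058725 + 0.057314 = 0.116039.

0.1160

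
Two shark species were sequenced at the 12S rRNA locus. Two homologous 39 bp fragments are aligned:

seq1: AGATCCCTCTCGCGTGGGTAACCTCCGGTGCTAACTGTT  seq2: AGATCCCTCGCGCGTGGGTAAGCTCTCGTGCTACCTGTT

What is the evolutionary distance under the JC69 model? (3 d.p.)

0.141

The sequences differ at 5 of 39 sites (10, 22, 26, 27, 34), so p = 5/39 ≈ 0.128205.
d = −(3/4) ln(1 − 4p/3) = −0.75 ln(1 − 0.17094) = −0.75 ln(0.82906)
  = −0.75 × (-0.187463) = 0.140597 substitutions/site.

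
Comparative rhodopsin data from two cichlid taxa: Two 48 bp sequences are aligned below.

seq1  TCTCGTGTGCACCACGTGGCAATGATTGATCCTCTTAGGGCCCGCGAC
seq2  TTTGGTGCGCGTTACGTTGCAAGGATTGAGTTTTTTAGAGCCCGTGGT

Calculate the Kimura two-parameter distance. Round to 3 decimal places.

Of 48 sites, 12 differences are transitions and 4 are transversions, so P = 12/48 = 0.25 and Q = 4/48 ≈ 0.083333.
Under the Kimura two-parameter model, d = −½ ln(1 − 2P − Q) − ¼ ln(1 − 2Q).
1 − 2P − Q = 0.416667, giving −½ ln(0.416667) = 0.437734.
1 − 2Q = 0.833334, giving −¼ ln(0.833334) = 0.045580.
d = 0.437734 + 0.045580 = 0.483314.

0.483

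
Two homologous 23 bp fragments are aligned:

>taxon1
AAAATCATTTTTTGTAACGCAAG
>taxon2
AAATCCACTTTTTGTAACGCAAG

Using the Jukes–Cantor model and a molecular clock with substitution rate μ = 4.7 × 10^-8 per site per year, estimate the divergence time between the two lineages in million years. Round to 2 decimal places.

1.52

The sequences differ at 3 of 23 sites (4, 5, 8), so p = 3/23 ≈ 0.130435.
d = −(3/4) ln(1 − 4p/3) = −0.75 ln(1 − 0.173913) = −0.75 ln(0.826087)
  = −0.75 × (-0.191055) = 0.143291 substitutions/site.
Under a molecular clock d = 2μt, so t = d/(2μ) = 0.143291 / (2 × 4.7 × 10^-8) = 1.52 million years.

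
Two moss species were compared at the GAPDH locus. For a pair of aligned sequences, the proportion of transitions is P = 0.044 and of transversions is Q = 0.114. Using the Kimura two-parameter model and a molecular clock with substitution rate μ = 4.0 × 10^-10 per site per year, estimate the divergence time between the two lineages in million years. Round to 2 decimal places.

221.90

Under the Kimura two-parameter model, d = −½ ln(1 − 2P − Q) − ¼ ln(1 − 2Q).
1 − 2P − Q = 0.798, giving −½ ln(0.798) = 0.112823.
1 − 2Q = 0.772, giving −¼ ln(0.772) = 0.064693.
d = 0.112823 + 0.064693 = 0.177516.
Under a molecular clock d = 2μt, so t = d/(2μ) = 0.177516 / (2 × 4.0 × 10^-10) = 221.90 million years.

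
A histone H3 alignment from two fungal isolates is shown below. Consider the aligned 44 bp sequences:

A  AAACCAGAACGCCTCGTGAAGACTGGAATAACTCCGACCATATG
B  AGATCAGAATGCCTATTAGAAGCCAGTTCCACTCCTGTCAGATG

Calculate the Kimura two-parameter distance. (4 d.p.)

0.7054

Of 44 sites, 12 differences are transitions and 7 are transversions, so P = 12/44 ≈ 0.272727 and Q = 7/44 ≈ 0.159091.
Under the Kimura two-parameter model, d = −½ ln(1 − 2P − Q) − ¼ ln(1 − 2Q).
1 − 2P − Q = 0.295455, giving −½ ln(0.295455) = 0.609619.
1 − 2Q = 0.681818, giving −¼ ln(0.681818) = 0.095748.
d = 0.609619 + 0.095748 = 0.705367.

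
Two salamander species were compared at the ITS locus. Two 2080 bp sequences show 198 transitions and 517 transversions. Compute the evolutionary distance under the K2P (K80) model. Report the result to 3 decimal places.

0.461

P = 198/2080 ≈ 0.095192 and Q = 517/2080 ≈ 0.248558.
Under the Kimura two-parameter model, d = −½ ln(1 − 2P − Q) − ¼ ln(1 − 2Q).
1 − 2P − Q = 0.561058, giving −½ ln(0.561058) = 0.288965.
1 − 2Q = 0.502884, giving −¼ ln(0.502884) = 0.171849.
d = 0.288965 + 0.171849 = 0.460814.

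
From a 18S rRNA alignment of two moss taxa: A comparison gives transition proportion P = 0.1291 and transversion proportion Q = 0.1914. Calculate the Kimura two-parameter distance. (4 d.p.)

0.4192

Under the Kimura two-parameter model, d = −½ ln(1 − 2P − Q) − ¼ ln(1 − 2Q).
1 − 2P − Q = 0.5504, giving −½ ln(0.5504) = 0.298555.
1 − 2Q = 0.6172, giving −¼ ln(0.6172) = 0.120641.
d = 0.298555 + 0.120641 = 0.419196.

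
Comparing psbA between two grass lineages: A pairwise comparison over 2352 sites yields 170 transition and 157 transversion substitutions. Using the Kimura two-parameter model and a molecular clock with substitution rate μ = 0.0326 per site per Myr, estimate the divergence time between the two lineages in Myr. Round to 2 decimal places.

P = 170/2352 ≈ 0.072279 and Q = 157/2352 ≈ 0.066752.
Under the Kimura two-parameter model, d = −½ ln(1 − 2P − Q) − ¼ ln(1 − 2Q).
1 − 2P − Q = 0.78869, giving −½ ln(0.78869) = 0.118691.
1 − 2Q = 0.866496, giving −¼ ln(0.866496) = 0.035824.
d = 0.118691 + 0.035824 = 0.154515.
Under a molecular clock d = 2μt, so t = d/(2μ) = 0.154515 / (2 × 0.0326) = 2.37 Myr.

2.37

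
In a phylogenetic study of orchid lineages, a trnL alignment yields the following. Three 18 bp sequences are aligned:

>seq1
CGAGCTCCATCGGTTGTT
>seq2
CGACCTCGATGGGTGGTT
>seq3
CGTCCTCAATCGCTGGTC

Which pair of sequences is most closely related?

seq1 and seq2

seq1–seq2: 4/18 differ, p = 0.222, d = 0.264.
seq1–seq3: 6/18 differ, p = 0.333, d = 0.441.
seq2–seq3: 5/18 differ, p = 0.278, d = 0.347.
The smallest distance is between seq1 and seq2.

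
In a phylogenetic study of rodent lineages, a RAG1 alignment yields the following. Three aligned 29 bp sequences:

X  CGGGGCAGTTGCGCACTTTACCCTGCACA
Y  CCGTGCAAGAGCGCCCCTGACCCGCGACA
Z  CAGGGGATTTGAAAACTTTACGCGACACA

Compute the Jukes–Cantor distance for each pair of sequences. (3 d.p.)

d(X,Y) = 0.529, d(X,Z) = 0.401, d(Y,Z) = 0.878

X–Y: 11/29 sites differ → p ≈ 0.37931, d = −0.75 ln(1 − 0.505747) = 0.528531 ≈ 0.529.
X–Z: 9/29 sites differ → p ≈ 0.310345, d = −0.75 ln(1 − 0.413793) = 0.400562 ≈ 0.401.
Y–Z: 15/29 sites differ → p ≈ 0.517241, d = −0.75 ln(1 − 0.689655) = 0.877553 ≈ 0.878.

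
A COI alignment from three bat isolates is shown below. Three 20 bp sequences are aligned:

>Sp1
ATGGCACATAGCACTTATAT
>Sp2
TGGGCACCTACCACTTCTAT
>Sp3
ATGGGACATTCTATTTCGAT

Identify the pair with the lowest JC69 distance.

Sp1–Sp2: 5/20 differ, p = 0.250, d = 0.304.
Sp1–Sp3: 7/20 differ, p = 0.350, d = 0.471.
Sp2–Sp3: 8/20 differ, p = 0.400, d = 0.572.
The smallest distance is between Sp1 and Sp2.

Sp1 and Sp2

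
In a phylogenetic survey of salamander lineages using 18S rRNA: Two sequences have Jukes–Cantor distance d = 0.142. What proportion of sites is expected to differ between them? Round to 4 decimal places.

p = (3/4)(1 − e^(−4d/3)) = 0.75 × (1 − e^(-0.189333)) = 0.75 × (1 − 0.827511) = 0.129367.

0.1294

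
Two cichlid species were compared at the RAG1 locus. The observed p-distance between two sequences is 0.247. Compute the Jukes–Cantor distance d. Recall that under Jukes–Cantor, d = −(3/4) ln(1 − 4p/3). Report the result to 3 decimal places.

d = −(3/4) ln(1 − 4p/3) = −0.75 ln(1 − 0.329333) = −0.75 ln(0.670667)
  = −0.75 × (-0.399483) = 0.299612 substitutions/site.

0.300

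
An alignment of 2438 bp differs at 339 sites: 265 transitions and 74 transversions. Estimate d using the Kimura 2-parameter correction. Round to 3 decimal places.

0.158

P = 265/2438 ≈ 0.108696 and Q = 74/2438 ≈ 0.030353.
Under the Kimura two-parameter model, d = −½ ln(1 − 2P − Q) − ¼ ln(1 − 2Q).
1 − 2P − Q = 0.752255, giving −½ ln(0.752255) = 0.142340.
1 − 2Q = 0.939294, giving −¼ ln(0.939294) = 0.015657.
d = 0.142340 + 0.015657 = 0.157997.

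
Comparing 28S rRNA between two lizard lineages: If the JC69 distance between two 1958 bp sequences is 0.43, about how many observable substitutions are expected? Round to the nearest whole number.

Invert JC69: p = (3/4)(1 − e^(−4d/3)) = 0.75 × (1 − e^(-0.573333)) = 0.75 × (1 − 0.563644) = 0.327267.
Expected differing sites = pL ≈ 0.327267 × 1958 = 640.788786 ≈ 641.

641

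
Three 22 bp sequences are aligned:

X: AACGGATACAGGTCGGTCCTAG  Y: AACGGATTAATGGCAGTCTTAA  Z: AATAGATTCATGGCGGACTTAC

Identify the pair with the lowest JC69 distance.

X–Y: 7/22 differ, p = 0.318, d = 0.414.
X–Z: 8/22 differ, p = 0.364, d = 0.497.
Y–Z: 6/22 differ, p = 0.273, d = 0.339.
The smallest distance is between Y and Z.

Y and Z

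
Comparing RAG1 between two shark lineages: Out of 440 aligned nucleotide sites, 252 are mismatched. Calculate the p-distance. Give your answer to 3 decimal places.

0.573

p = 252/440 = 0.572727… ≈ 0.573 (to 3 d.p.).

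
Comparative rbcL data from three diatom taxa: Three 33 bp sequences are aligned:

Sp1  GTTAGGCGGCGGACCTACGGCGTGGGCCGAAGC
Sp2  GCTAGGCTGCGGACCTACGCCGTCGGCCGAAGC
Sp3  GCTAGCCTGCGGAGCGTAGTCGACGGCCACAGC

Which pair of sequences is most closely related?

Sp1 and Sp2

Sp1–Sp2: 4/33 differ, p = 0.121, d = 0.132.
Sp1–Sp3: 12/33 differ, p = 0.364, d = 0.497.
Sp2–Sp3: 9/33 differ, p = 0.273, d = 0.339.
The smallest distance is between Sp1 and Sp2.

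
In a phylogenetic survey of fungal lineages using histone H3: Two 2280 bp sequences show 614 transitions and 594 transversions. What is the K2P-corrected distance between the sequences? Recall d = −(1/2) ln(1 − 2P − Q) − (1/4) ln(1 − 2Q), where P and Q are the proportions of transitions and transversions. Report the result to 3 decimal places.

0.987

P = 614/2280 ≈ 0.269298 and Q = 594/2280 ≈ 0.260526.
Under the Kimura two-parameter model, d = −½ ln(1 − 2P − Q) − ¼ ln(1 − 2Q).
1 − 2P − Q = 0.200878, giving −½ ln(0.200878) = 0.802529.
1 − 2Q = 0.478948, giving −¼ ln(0.478948) = 0.184041.
d = 0.802529 + 0.184041 = 0.986570.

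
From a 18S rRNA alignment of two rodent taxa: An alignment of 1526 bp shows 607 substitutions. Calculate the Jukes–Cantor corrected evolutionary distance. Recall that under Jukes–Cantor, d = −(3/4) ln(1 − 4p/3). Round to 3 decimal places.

0.567

p = 607/1526 ≈ 0.397772.
d = −(3/4) ln(1 − 4p/3) = −0.75 ln(1 − 0.530363) = −0.75 ln(0.469637)
  = −0.75 × (-0.755795) = 0.566846 substitutions/site.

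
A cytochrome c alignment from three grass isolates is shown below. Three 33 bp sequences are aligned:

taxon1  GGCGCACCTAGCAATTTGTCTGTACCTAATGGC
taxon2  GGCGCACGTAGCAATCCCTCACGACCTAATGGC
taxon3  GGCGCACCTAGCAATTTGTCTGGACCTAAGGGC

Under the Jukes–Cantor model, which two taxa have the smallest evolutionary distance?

taxon1–taxon2: 7/33 differ, p = 0.212, d = 0.249.
taxon1–taxon3: 2/33 differ, p = 0.061, d = 0.063.
taxon2–taxon3: 7/33 differ, p = 0.212, d = 0.249.
The smallest distance is between taxon1 and taxon3.

taxon1 and taxon3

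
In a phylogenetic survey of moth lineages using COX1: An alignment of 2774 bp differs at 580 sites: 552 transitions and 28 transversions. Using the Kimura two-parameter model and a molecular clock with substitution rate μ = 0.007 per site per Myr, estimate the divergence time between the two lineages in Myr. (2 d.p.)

19.09

P = 552/2774 ≈ 0.198991 and Q = 28/2774 ≈ 0.010094.
Under the Kimura two-parameter model, d = −½ ln(1 − 2P − Q) − ¼ ln(1 − 2Q).
1 − 2P − Q = 0.591924, giving −½ ln(0.591924) = 0.262189.
1 − 2Q = 0.979812, giving −¼ ln(0.979812) = 0.005099.
d = 0.262189 + 0.005099 = 0.267288.
Under a molecular clock d = 2μt, so t = d/(2μ) = 0.267288 / (2 × 0.007) = 19.09 Myr.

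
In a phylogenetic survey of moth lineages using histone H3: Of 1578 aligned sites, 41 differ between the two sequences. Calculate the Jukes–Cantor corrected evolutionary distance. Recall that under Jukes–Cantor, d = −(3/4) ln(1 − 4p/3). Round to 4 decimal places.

p = 41/1578 ≈ 0.025982.
d = −(3/4) ln(1 − 4p/3) = −0.75 ln(1 − 0.034643) = −0.75 ln(0.965357)
  = −0.75 × (-0.035257) = 0.026443 substitutions/site.

0.0264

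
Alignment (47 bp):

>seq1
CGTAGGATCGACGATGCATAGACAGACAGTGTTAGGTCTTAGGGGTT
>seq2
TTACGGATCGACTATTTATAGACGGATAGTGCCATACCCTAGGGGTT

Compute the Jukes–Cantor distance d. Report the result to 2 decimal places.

0.42

The sequences differ at 15 of 47 sites, so p = 15/47 ≈ 0.319149.
d = −(3/4) ln(1 − 4p/3) = −0.75 ln(1 − 0.425532) = −0.75 ln(0.574468)
  = −0.75 × (-0.554311) = 0.415733 substitutions/site.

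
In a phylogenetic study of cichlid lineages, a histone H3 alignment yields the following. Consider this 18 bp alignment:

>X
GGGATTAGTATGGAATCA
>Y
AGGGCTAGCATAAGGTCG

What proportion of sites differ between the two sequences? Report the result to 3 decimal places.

0.500

The sequences differ at 9 of 18 positions (sites 1, 4, 5, 9, 12, 13, 14, 15, 18).
p = 9/18 = 0.500.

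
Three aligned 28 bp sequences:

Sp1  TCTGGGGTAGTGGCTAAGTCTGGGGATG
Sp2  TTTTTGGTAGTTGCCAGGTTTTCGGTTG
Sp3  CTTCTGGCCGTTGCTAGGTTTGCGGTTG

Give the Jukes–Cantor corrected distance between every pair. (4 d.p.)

d(Sp1,Sp2) = 0.4850, d(Sp1,Sp3) = 0.5565, d(Sp2,Sp3) = 0.2524

Sp1–Sp2: 10/28 sites differ → p ≈ 0.357143, d = −0.75 ln(1 − 0.476191) = 0.484971 ≈ 0.4850.
Sp1–Sp3: 11/28 sites differ → p ≈ 0.392857, d = −0.75 ln(1 − 0.523809) = 0.556452 ≈ 0.5565.
Sp2–Sp3: 6/28 sites differ → p ≈ 0.214286, d = −0.75 ln(1 − 0.285715) = 0.252355 ≈ 0.2524.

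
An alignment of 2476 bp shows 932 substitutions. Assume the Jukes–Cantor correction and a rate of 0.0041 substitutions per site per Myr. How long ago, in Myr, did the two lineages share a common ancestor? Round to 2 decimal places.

63.74

p = 932/2476 ≈ 0.376414.
d = −(3/4) ln(1 − 4p/3) = −0.75 ln(1 − 0.501885) = −0.75 ln(0.498115)
  = −0.75 × (-0.696924) = 0.522693 substitutions/site.
Under a molecular clock d = 2μt, so t = d/(2μ) = 0.522693 / (2 × 0.0041) = 63.74 Myr.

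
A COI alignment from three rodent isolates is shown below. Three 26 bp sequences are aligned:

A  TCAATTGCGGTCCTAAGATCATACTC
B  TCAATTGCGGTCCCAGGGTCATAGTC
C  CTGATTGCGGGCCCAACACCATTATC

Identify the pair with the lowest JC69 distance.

A and B

A–B: 4/26 differ, p = 0.154, d = 0.172.
A–C: 9/26 differ, p = 0.346, d = 0.464.
B–C: 10/26 differ, p = 0.385, d = 0.539.
The smallest distance is between A and B.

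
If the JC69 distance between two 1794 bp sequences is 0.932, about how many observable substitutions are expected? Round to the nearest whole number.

Invert JC69: p = (3/4)(1 − e^(−4d/3)) = 0.75 × (1 − e^(-1.242667)) = 0.75 × (1 − 0.288613) = 0.533540.
Expected differing sites = pL ≈ 0.533540 × 1794 = 957.17076 ≈ 957.

957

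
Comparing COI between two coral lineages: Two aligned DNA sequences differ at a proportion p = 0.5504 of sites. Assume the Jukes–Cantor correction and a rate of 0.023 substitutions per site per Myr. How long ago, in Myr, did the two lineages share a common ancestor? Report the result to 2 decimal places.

d = −(3/4) ln(1 − 4p/3) = −0.75 ln(1 − 0.733867) = −0.75 ln(0.266133)
  = −0.75 × (-1.323759) = 0.992819 substitutions/site.
Under a molecular clock d = 2μt, so t = d/(2μ) = 0.992819 / (2 × 0.023) = 21.58 Myr.

21.58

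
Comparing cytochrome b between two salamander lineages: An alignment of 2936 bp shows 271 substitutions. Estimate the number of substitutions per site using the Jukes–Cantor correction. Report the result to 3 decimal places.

0.098

p = 271/2936 ≈ 0.092302.
d = −(3/4) ln(1 − 4p/3) = −0.75 ln(1 − 0.123069) = −0.75 ln(0.876931)
  = −0.75 × (-0.131327) = 0.098495 substitutions/site.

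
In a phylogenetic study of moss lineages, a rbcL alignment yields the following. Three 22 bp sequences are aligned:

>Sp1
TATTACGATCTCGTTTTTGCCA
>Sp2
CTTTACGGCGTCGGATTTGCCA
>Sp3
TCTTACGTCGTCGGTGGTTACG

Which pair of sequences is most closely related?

Sp1–Sp2: 7/22 differ, p = 0.318, d = 0.414.
Sp1–Sp3: 10/22 differ, p = 0.455, d = 0.699.
Sp2–Sp3: 9/22 differ, p = 0.409, d = 0.591.
The smallest distance is between Sp1 and Sp2.

Sp1 and Sp2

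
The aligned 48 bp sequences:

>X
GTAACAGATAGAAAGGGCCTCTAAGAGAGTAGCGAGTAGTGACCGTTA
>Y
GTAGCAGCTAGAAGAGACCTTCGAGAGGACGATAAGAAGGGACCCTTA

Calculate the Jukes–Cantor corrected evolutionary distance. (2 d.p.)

The sequences differ at 18 of 48 sites, so p = 18/48 = 0.375.
d = −(3/4) ln(1 − 4p/3) = −0.75 ln(1 − 0.5) = −0.75 ln(0.5)
  = −0.75 × (-0.693147) = 0.519860 substitutions/site.

0.52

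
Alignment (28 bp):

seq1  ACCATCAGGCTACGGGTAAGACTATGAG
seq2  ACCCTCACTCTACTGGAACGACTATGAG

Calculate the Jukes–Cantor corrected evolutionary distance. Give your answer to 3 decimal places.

The sequences differ at 6 of 28 sites (4, 8, 9, 14, 17, 19), so p = 6/28 ≈ 0.214286.
d = −(3/4) ln(1 − 4p/3) = −0.75 ln(1 − 0.285715) = −0.75 ln(0.714285)
  = −0.75 × (-0.336473) = 0.252355 substitutions/site.

0.252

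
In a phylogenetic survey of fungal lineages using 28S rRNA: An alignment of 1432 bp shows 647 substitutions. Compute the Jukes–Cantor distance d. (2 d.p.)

p = 647/1432 ≈ 0.451816.
d = −(3/4) ln(1 − 4p/3) = −0.75 ln(1 − 0.602421) = −0.75 ln(0.397579)
  = −0.75 × (-0.922362) = 0.691772 substitutions/site.

0.69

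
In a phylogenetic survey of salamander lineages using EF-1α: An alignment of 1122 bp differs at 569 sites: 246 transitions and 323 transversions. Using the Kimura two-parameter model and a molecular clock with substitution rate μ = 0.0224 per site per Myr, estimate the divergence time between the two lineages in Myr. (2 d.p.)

19.25

P = 246/1122 ≈ 0.219251 and Q = 323/1122 ≈ 0.287879.
Under the Kimura two-parameter model, d = −½ ln(1 − 2P − Q) − ¼ ln(1 − 2Q).
1 − 2P − Q = 0.273619, giving −½ ln(0.273619) = 0.648009.
1 − 2Q = 0.424242, giving −¼ ln(0.424242) = 0.214363.
d = 0.648009 + 0.214363 = 0.862372.
Under a molecular clock d = 2μt, so t = d/(2μ) = 0.862372 / (2 × 0.0224) = 19.25 Myr.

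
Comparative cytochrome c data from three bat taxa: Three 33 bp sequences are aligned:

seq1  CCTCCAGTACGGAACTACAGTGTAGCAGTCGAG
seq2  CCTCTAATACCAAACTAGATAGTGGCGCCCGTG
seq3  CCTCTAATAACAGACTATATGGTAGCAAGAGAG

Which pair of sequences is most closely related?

seq2 and seq3

seq1–seq2: 12/33 differ, p = 0.364, d = 0.497.
seq1–seq3: 12/33 differ, p = 0.364, d = 0.497.
seq2–seq3: 10/33 differ, p = 0.303, d = 0.388.
The smallest distance is between seq2 and seq3.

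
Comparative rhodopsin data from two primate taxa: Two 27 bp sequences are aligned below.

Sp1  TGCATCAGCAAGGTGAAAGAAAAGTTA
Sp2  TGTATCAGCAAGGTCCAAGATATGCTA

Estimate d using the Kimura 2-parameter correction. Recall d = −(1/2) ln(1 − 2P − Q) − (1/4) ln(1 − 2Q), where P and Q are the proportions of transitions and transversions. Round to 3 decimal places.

Of 27 sites, 2 differences are transitions and 4 are transversions, so P = 2/27 ≈ 0.074074 and Q = 4/27 ≈ 0.148148.
Under the Kimura two-parameter model, d = −½ ln(1 − 2P − Q) − ¼ ln(1 − 2Q).
1 − 2P − Q = 0.703704, giving −½ ln(0.703704) = 0.175699.
1 − 2Q = 0.703704, giving −¼ ln(0.703704) = 0.087849.
d = 0.175699 + 0.087849 = 0.263548.

0.264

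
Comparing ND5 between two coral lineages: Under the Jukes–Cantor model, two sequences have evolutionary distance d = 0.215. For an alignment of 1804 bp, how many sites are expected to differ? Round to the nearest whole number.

Invert JC69: p = (3/4)(1 − e^(−4d/3)) = 0.75 × (1 − e^(-0.286667)) = 0.75 × (1 − 0.750762) = 0.186929.
Expected differing sites = pL ≈ 0.186929 × 1804 = 337.219916 ≈ 337.

337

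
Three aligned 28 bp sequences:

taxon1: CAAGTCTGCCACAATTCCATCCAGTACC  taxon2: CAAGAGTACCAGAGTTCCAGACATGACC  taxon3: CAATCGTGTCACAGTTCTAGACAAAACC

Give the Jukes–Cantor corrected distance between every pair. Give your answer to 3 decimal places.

d(taxon1,taxon2) = 0.420, d(taxon1,taxon3) = 0.485, d(taxon2,taxon3) = 0.360

taxon1–taxon2: 9/28 sites differ → p ≈ 0.321429, d = −0.75 ln(1 − 0.428572) = 0.419713 ≈ 0.420.
taxon1–taxon3: 10/28 sites differ → p ≈ 0.357143, d = −0.75 ln(1 − 0.476191) = 0.484971 ≈ 0.485.
taxon2–taxon3: 8/28 sites differ → p ≈ 0.285714, d = −0.75 ln(1 − 0.380952) = 0.359679 ≈ 0.360.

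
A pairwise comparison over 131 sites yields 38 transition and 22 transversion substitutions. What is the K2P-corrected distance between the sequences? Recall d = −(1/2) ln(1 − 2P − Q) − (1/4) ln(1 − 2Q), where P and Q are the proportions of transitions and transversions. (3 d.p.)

P = 38/131 ≈ 0.290076 and Q = 22/131 ≈ 0.167939.
Under the Kimura two-parameter model, d = −½ ln(1 − 2P − Q) − ¼ ln(1 − 2Q).
1 − 2P − Q = 0.251909, giving −½ ln(0.251909) = 0.689344.
1 − 2Q = 0.664122, giving −¼ ln(0.664122) = 0.102322.
d = 0.689344 + 0.102322 = 0.791666.

0.792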